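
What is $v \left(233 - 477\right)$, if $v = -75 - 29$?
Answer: $25376$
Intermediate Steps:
$v = -104$
$v \left(233 - 477\right) = - 104 \left(233 - 477\right) = \left(-104\right) \left(-244\right) = 25376$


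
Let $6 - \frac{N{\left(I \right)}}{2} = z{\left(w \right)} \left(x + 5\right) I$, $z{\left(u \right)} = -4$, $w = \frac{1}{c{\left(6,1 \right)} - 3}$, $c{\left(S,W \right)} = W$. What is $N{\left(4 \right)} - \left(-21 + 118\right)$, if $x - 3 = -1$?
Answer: $139$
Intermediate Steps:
$x = 2$ ($x = 3 - 1 = 2$)
$w = - \frac{1}{2}$ ($w = \frac{1}{1 - 3} = \frac{1}{-2} = - \frac{1}{2} \approx -0.5$)
$N{\left(I \right)} = 12 + 56 I$ ($N{\left(I \right)} = 12 - 2 - 4 \left(2 + 5\right) I = 12 - 2 \left(-4\right) 7 I = 12 - 2 \left(- 28 I\right) = 12 + 56 I$)
$N{\left(4 \right)} - \left(-21 + 118\right) = \left(12 + 56 \cdot 4\right) - \left(-21 + 118\right) = \left(12 + 224\right) - 97 = 236 - 97 = 139$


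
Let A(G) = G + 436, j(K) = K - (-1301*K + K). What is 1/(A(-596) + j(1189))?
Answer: 1/1546729 ≈ 6.4653e-7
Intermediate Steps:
j(K) = 1301*K (j(K) = K - (-1300)*K = K + 1300*K = 1301*K)
A(G) = 436 + G
1/(A(-596) + j(1189)) = 1/((436 - 596) + 1301*1189) = 1/(-160 + 1546889) = 1/1546729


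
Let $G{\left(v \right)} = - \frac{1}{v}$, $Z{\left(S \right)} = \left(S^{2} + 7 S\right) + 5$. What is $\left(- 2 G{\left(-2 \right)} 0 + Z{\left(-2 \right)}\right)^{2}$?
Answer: $25$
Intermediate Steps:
$Z{\left(S \right)} = 5 + S^{2} + 7 S$
$\left(- 2 G{\left(-2 \right)} 0 + Z{\left(-2 \right)}\right)^{2} = \left(- 2 \left(- \frac{1}{-2}\right) 0 + \left(5 + \left(-2\right)^{2} + 7 \left(-2\right)\right)\right)^{2} = \left(- 2 \left(\left(-1\right) \left(- \frac{1}{2}\right)\right) 0 + \left(5 + 4 - 14\right)\right)^{2} = \left(\left(-2\right) \frac{1}{2} \cdot 0 - 5\right)^{2} = \left(\left(-1\right) 0 - 5\right)^{2} = \left(0 - 5\right)^{2} = \left(-5\right)^{2} = 25$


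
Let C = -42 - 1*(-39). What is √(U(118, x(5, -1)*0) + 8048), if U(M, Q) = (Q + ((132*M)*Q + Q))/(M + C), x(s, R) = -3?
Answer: 4*√503 ≈ 89.711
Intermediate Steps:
C = -3 (C = -42 + 39 = -3)
U(M, Q) = (2*Q + 132*M*Q)/(-3 + M) (U(M, Q) = (Q + ((132*M)*Q + Q))/(M - 3) = (Q + (132*M*Q + Q))/(-3 + M) = (Q + (Q + 132*M*Q))/(-3 + M) = (2*Q + 132*M*Q)/(-3 + M))
√(U(118, x(5, -1)*0) + 8048) = √(2*(-3*0)*(1 + 66*118)/(-3 + 118) + 8048) = √(2*0*(1 + 7788)/115 + 8048) = √(2*0*(1/115)*7789 + 8048) = √(0 + 8048) = √8048 = 4*√503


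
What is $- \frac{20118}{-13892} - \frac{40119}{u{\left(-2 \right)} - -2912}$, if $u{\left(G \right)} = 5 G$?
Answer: $- \frac{62368839}{5039323} \approx -12.376$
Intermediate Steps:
$- \frac{20118}{-13892} - \frac{40119}{u{\left(-2 \right)} - -2912} = - \frac{20118}{-13892} - \frac{40119}{5 \left(-2\right) - -2912} = \left(-20118\right) \left(- \frac{1}{13892}\right) - \frac{40119}{-10 + 2912} = \frac{10059}{6946} - \frac{40119}{2902} = - \frac{62368839}{5039323}$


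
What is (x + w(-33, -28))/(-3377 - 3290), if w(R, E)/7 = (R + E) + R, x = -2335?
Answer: 2993/6667 ≈ 0.44893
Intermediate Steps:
w(R, E) = 7*E + 14*R (w(R, E) = 7*((R + E) + R) = 7*((E + R) + R) = 7*(E + 2*R) = 7*E + 14*R)
(x + w(-33, -28))/(-3377 - 3290) = (-2335 + (7*(-28) + 14*(-33)))/(-3377 - 3290) = (-2335 + (-196 - 462))/(-6667) = (-2335 - 658)*(-1/6667) = -2993*(-1/6667) = 2993/6667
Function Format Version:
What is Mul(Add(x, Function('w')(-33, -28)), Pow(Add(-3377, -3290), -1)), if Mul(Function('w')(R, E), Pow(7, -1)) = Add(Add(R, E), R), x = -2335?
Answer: Rational(2993, 6667) ≈ 0.44893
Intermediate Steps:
Function('w')(R, E) = Add(Mul(7, E), Mul(14, R)) (Function('w')(R, E) = Mul(7, Add(Add(R, E), R)) = Mul(7, Add(Add(E, R), R)) = Mul(7, Add(E, Mul(2, R))) = Add(Mul(7, E), Mul(14, R)))
Mul(Add(x, Function('w')(-33, -28)), Pow(Add(-3377, -3290), -1)) = Mul(Add(-2335, Add(Mul(7, -28), Mul(14, -33))), Pow(Add(-3377, -3290), -1)) = Mul(Add(-2335, Add(-196, -462)), Pow(-6667, -1)) = Mul(Add(-2335, -658), Rational(-1, 6667)) = Mul(-2993, Rational(-1, 6667)) = Rational(2993, 6667)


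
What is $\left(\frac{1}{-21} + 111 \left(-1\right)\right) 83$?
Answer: $- \frac{193556}{21} \approx -9217.0$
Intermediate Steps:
$\left(\frac{1}{-21} + 111 \left(-1\right)\right) 83 = \left(- \frac{1}{21} - 111\right) 83 = \left(- \frac{2332}{21}\right) 83 = - \frac{193556}{21}$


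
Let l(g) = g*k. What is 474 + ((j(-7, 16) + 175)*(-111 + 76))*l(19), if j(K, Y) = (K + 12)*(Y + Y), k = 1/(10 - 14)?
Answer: 224671/4 ≈ 56168.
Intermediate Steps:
k = -1/4 (k = 1/(-4) = -1/4 ≈ -0.25000)
j(K, Y) = 2*Y*(12 + K) (j(K, Y) = (12 + K)*(2*Y) = 2*Y*(12 + K))
l(g) = -g/4 (l(g) = g*(-1/4) = -g/4)
474 + ((j(-7, 16) + 175)*(-111 + 76))*l(19) = 474 + ((2*16*(12 - 7) + 175)*(-111 + 76))*(-1/4*19) = 474 + ((2*16*5 + 175)*(-35))*(-19/4) = 474 + ((160 + 175)*(-35))*(-19/4) = 474 + (335*(-35))*(-19/4) = 474 - 11725*(-19/4) = 474 + 222775/4 = 224671/4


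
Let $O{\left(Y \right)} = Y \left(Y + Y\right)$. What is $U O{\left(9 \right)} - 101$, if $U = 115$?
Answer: $18529$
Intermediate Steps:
$O{\left(Y \right)} = 2 Y^{2}$ ($O{\left(Y \right)} = Y 2 Y = 2 Y^{2}$)
$U O{\left(9 \right)} - 101 = 115 \cdot 2 \cdot 9^{2} - 101 = 115 \cdot 2 \cdot 81 - 101 = 115 \cdot 162 - 101 = 18630 - 101 = 18529$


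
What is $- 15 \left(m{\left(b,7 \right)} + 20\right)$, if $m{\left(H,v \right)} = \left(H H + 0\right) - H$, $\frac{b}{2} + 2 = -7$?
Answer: $-5430$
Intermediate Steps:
$b = -18$ ($b = -4 + 2 \left(-7\right) = -4 - 14 = -18$)
$m{\left(H,v \right)} = H^{2} - H$ ($m{\left(H,v \right)} = \left(H^{2} + 0\right) - H = H^{2} - H$)
$- 15 \left(m{\left(b,7 \right)} + 20\right) = - 15 \left(- 18 \left(-1 - 18\right) + 20\right) = - 15 \left(\left(-18\right) \left(-19\right) + 20\right) = - 15 \left(342 + 20\right) = \left(-15\right) 362 = -5430$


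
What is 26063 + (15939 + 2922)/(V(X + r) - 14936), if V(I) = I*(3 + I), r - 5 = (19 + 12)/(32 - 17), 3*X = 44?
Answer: 84430858477/3239654 ≈ 26062.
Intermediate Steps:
X = 44/3 (X = (⅓)*44 = 44/3 ≈ 14.667)
r = 106/15 (r = 5 + (19 + 12)/(32 - 17) = 5 + 31/15 = 106/15 ≈ 7.0667)
26063 + (15939 + 2922)/(V(X + r) - 14936) = 26063 + (15939 + 2922)/((44/3 + 106/15)*(3 + (44/3 + 106/15)) - 14936) = 26063 + 18861/(326*(3 + 326/15)/15 - 14936) = 26063 + 18861/((326/15)*(371/15) - 14936) = 26063 + 18861/(120946/225 - 14936) = 26063 + 18861/(-3239654/225) = 26063 + 18861*(-225/3239654) = 26063 - 4243725/3239654 = 84430858477/3239654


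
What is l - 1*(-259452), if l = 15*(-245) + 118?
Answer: 255895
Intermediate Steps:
l = -3557 (l = -3675 + 118 = -3557)
l - 1*(-259452) = -3557 - 1*(-259452) = -3557 + 259452 = 255895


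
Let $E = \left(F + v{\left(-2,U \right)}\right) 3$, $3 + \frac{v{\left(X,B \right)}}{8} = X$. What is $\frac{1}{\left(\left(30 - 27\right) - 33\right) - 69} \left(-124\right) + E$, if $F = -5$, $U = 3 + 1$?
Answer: $- \frac{13241}{99} \approx -133.75$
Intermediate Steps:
$U = 4$
$v{\left(X,B \right)} = -24 + 8 X$
$E = -135$ ($E = \left(-5 + \left(-24 + 8 \left(-2\right)\right)\right) 3 = \left(-5 - 40\right) 3 = \left(-45\right) 3 = -135$)
$\frac{1}{\left(\left(30 - 27\right) - 33\right) - 69} \left(-124\right) + E = \frac{1}{\left(\left(30 - 27\right) - 33\right) - 69} \left(-124\right) - 135 = \frac{1}{\left(3 - 33\right) - 69} \left(-124\right) - 135 = \frac{1}{-30 - 69} \left(-124\right) - 135 = \frac{1}{-99} \left(-124\right) - 135 = \left(- \frac{1}{99}\right) \left(-124\right) - 135 = \frac{124}{99} - 135 = - \frac{13241}{99}$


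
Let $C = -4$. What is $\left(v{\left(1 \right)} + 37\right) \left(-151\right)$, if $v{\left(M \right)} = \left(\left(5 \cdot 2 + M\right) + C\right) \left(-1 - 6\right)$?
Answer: $1812$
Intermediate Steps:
$v{\left(M \right)} = -42 - 7 M$ ($v{\left(M \right)} = \left(\left(5 \cdot 2 + M\right) - 4\right) \left(-1 - 6\right) = \left(\left(10 + M\right) - 4\right) \left(-7\right) = \left(6 + M\right) \left(-7\right) = -42 - 7 M$)
$\left(v{\left(1 \right)} + 37\right) \left(-151\right) = \left(\left(-42 - 7\right) + 37\right) \left(-151\right) = \left(-49 + 37\right) \left(-151\right) = \left(-12\right) \left(-151\right) = 1812$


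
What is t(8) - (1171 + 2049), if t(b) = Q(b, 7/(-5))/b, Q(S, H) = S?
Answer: -3219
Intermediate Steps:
t(b) = 1 (t(b) = b/b = 1)
t(8) - (1171 + 2049) = 1 - (1171 + 2049) = 1 - 1*3220 = 1 - 3220 = -3219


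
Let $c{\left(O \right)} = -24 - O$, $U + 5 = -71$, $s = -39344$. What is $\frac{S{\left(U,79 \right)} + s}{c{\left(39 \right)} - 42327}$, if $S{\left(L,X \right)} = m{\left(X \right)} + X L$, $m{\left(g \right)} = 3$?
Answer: $\frac{3023}{2826} \approx 1.0697$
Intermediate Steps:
$U = -76$ ($U = -5 - 71 = -76$)
$S{\left(L,X \right)} = 3 + L X$ ($S{\left(L,X \right)} = 3 + X L = 3 + L X$)
$\frac{S{\left(U,79 \right)} + s}{c{\left(39 \right)} - 42327} = \frac{\left(3 - 6004\right) - 39344}{\left(-24 - 39\right) - 42327} = \frac{-6001 - 39344}{-63 - 42327} = - \frac{45345}{-42390} = \left(-45345\right) \left(- \frac{1}{42390}\right) = \frac{3023}{2826}$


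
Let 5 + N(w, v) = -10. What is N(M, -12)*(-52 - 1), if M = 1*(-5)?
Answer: 795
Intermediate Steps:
M = -5
N(w, v) = -15 (N(w, v) = -5 - 10 = -15)
N(M, -12)*(-52 - 1) = -15*(-52 - 1) = -15*(-53) = 795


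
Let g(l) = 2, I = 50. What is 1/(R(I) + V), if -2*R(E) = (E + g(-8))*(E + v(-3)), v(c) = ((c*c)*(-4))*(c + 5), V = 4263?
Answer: 1/4835 ≈ 0.00020683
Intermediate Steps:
v(c) = -4*c²*(5 + c) (v(c) = (c²*(-4))*(5 + c) = (-4*c²)*(5 + c) = -4*c²*(5 + c))
R(E) = -(-72 + E)*(2 + E)/2 (R(E) = -(E + 2)*(E + 4*(-3)²*(-5 - 1*(-3)))/2 = -(2 + E)*(E + 4*9*(-5 + 3))/2 = -(2 + E)*(E + 4*9*(-2))/2 = -(2 + E)*(E - 72)/2 = -(2 + E)*(-72 + E)/2 = -(-72 + E)*(2 + E)/2)
1/(R(I) + V) = 1/((72 + 35*50 - ½*50²) + 4263) = 1/((72 + 1750 - ½*2500) + 4263) = 1/((72 + 1750 - 1250) + 4263) = 1/(572 + 4263) = 1/4835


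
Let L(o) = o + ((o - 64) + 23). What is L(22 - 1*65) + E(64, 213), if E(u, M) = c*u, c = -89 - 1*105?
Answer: -12543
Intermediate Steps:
c = -194 (c = -89 - 105 = -194)
E(u, M) = -194*u
L(o) = -41 + 2*o (L(o) = o + ((-64 + o) + 23) = o + (-41 + o) = -41 + 2*o)
L(22 - 1*65) + E(64, 213) = (-41 + 2*(22 - 1*65)) - 194*64 = (-41 + 2*(22 - 65)) - 12416 = (-41 + 2*(-43)) - 12416 = (-41 - 86) - 12416 = -127 - 12416 = -12543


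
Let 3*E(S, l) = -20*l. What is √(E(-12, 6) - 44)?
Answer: 2*I*√21 ≈ 9.1651*I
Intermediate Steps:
E(S, l) = -20*l/3 (E(S, l) = (-20*l)/3 = -20*l/3)
√(E(-12, 6) - 44) = √(-20/3*6 - 44) = √(-40 - 44) = √(-84) = 2*I*√21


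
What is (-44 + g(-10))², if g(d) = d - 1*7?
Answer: 3721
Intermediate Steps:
g(d) = -7 + d (g(d) = d - 7 = -7 + d)
(-44 + g(-10))² = (-44 + (-7 - 10))² = (-44 - 17)² = (-61)² = 3721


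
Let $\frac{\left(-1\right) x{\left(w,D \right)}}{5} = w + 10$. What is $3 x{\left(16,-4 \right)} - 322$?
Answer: $-712$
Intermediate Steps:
$x{\left(w,D \right)} = -50 - 5 w$ ($x{\left(w,D \right)} = - 5 \left(w + 10\right) = - 5 \left(10 + w\right) = -50 - 5 w$)
$3 x{\left(16,-4 \right)} - 322 = 3 \left(-50 - 80\right) - 322 = 3 \left(-130\right) - 322 = -390 - 322 = -712$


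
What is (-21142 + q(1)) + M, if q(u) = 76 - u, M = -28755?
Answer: -49822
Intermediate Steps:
(-21142 + q(1)) + M = (-21142 + (76 - 1*1)) - 28755 = (-21142 + (76 - 1)) - 28755 = (-21142 + 75) - 28755 = -21067 - 28755 = -49822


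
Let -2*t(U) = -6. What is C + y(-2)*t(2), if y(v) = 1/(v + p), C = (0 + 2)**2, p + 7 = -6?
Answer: 19/5 ≈ 3.8000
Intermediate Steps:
p = -13 (p = -7 - 6 = -13)
C = 4 (C = 2**2 = 4)
t(U) = 3 (t(U) = -1/2*(-6) = 3)
y(v) = 1/(-13 + v) (y(v) = 1/(v - 13) = 1/(-13 + v))
C + y(-2)*t(2) = 4 + 3/(-13 - 2) = 4 + 3/(-15) = 4 - 1/15*3 = 4 - 1/5 = 19/5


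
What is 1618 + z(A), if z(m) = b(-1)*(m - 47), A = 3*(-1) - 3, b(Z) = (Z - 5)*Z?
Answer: 1300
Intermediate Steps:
b(Z) = Z*(-5 + Z) (b(Z) = (-5 + Z)*Z = Z*(-5 + Z))
A = -6 (A = -3 - 3 = -6)
z(m) = -282 + 6*m (z(m) = (-(-5 - 1))*(m - 47) = (-1*(-6))*(-47 + m) = 6*(-47 + m) = -282 + 6*m)
1618 + z(A) = 1618 + (-282 + 6*(-6)) = 1618 + (-282 - 36) = 1618 - 318 = 1300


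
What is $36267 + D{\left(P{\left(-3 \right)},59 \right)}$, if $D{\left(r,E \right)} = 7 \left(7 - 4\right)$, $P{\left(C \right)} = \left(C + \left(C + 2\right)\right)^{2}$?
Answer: $36288$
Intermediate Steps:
$P{\left(C \right)} = \left(2 + 2 C\right)^{2}$ ($P{\left(C \right)} = \left(C + \left(2 + C\right)\right)^{2} = \left(2 + 2 C\right)^{2}$)
$D{\left(r,E \right)} = 21$ ($D{\left(r,E \right)} = 7 \cdot 3 = 21$)
$36267 + D{\left(P{\left(-3 \right)},59 \right)} = 36267 + 21 = 36288$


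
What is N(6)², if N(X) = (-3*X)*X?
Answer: 11664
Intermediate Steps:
N(X) = -3*X²
N(6)² = (-3*6²)² = (-3*36)² = (-108)² = 11664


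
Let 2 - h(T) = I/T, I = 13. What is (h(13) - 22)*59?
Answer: -1239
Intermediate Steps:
h(T) = 2 - 13/T
(h(13) - 22)*59 = ((2 - 13/13) - 22)*59 = ((2 - 13*1/13) - 22)*59 = ((2 - 1) - 22)*59 = (1 - 22)*59 = -21*59 = -1239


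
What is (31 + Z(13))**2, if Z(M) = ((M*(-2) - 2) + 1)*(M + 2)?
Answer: 139876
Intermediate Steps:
Z(M) = (-1 - 2*M)*(2 + M) (Z(M) = ((-2*M - 2) + 1)*(2 + M) = ((-2 - 2*M) + 1)*(2 + M) = (-1 - 2*M)*(2 + M))
(31 + Z(13))**2 = (31 + (-2 - 5*13 - 2*13**2))**2 = (31 + (-2 - 65 - 2*169))**2 = (31 + (-2 - 65 - 338))**2 = (31 - 405)**2 = (-374)**2 = 139876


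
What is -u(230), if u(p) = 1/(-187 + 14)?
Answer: 1/173 ≈ 0.0057803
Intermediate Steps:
u(p) = -1/173 (u(p) = 1/(-173) = -1/173)
-u(230) = -1*(-1/173) = 1/173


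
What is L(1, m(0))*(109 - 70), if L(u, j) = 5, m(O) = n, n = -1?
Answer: 195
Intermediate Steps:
m(O) = -1
L(1, m(0))*(109 - 70) = 5*(109 - 70) = 5*39 = 195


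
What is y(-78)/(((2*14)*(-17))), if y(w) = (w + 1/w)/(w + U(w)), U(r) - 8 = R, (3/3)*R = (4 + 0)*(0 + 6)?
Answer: -6085/1707888 ≈ -0.0035629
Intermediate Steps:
R = 24 (R = (4 + 0)*(0 + 6) = 4*6 = 24)
U(r) = 32 (U(r) = 8 + 24 = 32)
y(w) = (w + 1/w)/(32 + w) (y(w) = (w + 1/w)/(w + 32) = (w + 1/w)/(32 + w))
y(-78)/(((2*14)*(-17))) = ((1 + (-78)²)/((-78)*(32 - 78)))/(((2*14)*(-17))) = (-1/78*(1 + 6084)/(-46))/((28*(-17))) = -1/78*(-1/46)*6085/(-476) = (6085/3588)*(-1/476) = -6085/1707888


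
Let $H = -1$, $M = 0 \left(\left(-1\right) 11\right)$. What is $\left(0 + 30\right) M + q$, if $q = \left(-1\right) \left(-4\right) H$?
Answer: $-4$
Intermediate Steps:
$M = 0$ ($M = 0 \left(-11\right) = 0$)
$q = -4$ ($q = \left(-1\right) \left(-4\right) \left(-1\right) = 4 \left(-1\right) = -4$)
$\left(0 + 30\right) M + q = \left(0 + 30\right) 0 - 4 = 30 \cdot 0 - 4 = 0 - 4 = -4$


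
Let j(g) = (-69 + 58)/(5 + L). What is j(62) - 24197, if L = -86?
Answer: -1959946/81 ≈ -24197.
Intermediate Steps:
j(g) = 11/81 (j(g) = (-69 + 58)/(5 - 86) = -11/(-81) = -11*(-1/81) = 11/81)
j(62) - 24197 = 11/81 - 24197 = -1959946/81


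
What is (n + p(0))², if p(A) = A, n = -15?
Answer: 225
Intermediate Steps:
(n + p(0))² = (-15 + 0)² = (-15)² = 225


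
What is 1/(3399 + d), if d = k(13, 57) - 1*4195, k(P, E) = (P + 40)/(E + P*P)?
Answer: -226/179843 ≈ -0.0012567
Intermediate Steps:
k(P, E) = (40 + P)/(E + P**2)
d = -948017/226 (d = (40 + 13)/(57 + 13**2) - 1*4195 = 53/(57 + 169) - 4195 = 53/226 - 4195 = -948017/226 ≈ -4194.8)
1/(3399 + d) = 1/(3399 - 948017/226) = 1/(-179843/226) = -226/179843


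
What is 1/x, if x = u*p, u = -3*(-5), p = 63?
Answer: 1/945 ≈ 0.0010582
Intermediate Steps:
u = 15
x = 945 (x = 15*63 = 945)
1/x = 1/945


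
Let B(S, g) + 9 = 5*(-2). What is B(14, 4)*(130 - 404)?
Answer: 5206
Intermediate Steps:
B(S, g) = -19 (B(S, g) = -9 + 5*(-2) = -9 - 10 = -19)
B(14, 4)*(130 - 404) = -19*(130 - 404) = -19*(-274) = 5206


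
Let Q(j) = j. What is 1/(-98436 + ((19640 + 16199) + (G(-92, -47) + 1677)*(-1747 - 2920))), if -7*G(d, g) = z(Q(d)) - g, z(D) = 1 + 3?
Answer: -7/54986075 ≈ -1.2730e-7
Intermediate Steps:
z(D) = 4
G(d, g) = -4/7 + g/7 (G(d, g) = -(4 - g)/7 = -4/7 + g/7)
1/(-98436 + ((19640 + 16199) + (G(-92, -47) + 1677)*(-1747 - 2920))) = 1/(-98436 + ((19640 + 16199) + ((-4/7 + (1/7)*(-47)) + 1677)*(-1747 - 2920))) = 1/(-98436 + (35839 + ((-4/7 - 47/7) + 1677)*(-4667))) = 1/(-98436 + (35839 + (-51/7 + 1677)*(-4667))) = 1/(-98436 + (35839 + (11688/7)*(-4667))) = 1/(-98436 + (35839 - 54547896/7)) = 1/(-98436 - 54297023/7) = 1/(-54986075/7) = -7/54986075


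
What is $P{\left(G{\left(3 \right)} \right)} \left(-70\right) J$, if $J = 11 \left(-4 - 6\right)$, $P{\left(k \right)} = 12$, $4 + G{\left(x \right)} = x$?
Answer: $92400$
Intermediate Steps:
$G{\left(x \right)} = -4 + x$
$J = -110$ ($J = 11 \left(-4 - 6\right) = 11 \left(-10\right) = -110$)
$P{\left(G{\left(3 \right)} \right)} \left(-70\right) J = 12 \left(-70\right) \left(-110\right) = \left(-840\right) \left(-110\right) = 92400$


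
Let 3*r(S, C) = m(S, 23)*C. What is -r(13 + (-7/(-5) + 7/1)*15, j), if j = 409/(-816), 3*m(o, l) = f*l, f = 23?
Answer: 216361/7344 ≈ 29.461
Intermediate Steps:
m(o, l) = 23*l/3 (m(o, l) = (23*l)/3 = 23*l/3)
j = -409/816 (j = 409*(-1/816) = -409/816 ≈ -0.50123)
r(S, C) = 529*C/9 (r(S, C) = (((23/3)*23)*C)/3 = (529*C/3)/3 = 529*C/9)
-r(13 + (-7/(-5) + 7/1)*15, j) = -529*(-409)/(9*816) = -1*(-216361/7344) = 216361/7344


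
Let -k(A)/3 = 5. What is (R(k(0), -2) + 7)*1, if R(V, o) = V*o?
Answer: 37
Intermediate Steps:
k(A) = -15 (k(A) = -3*5 = -15)
(R(k(0), -2) + 7)*1 = (-15*(-2) + 7)*1 = (30 + 7)*1 = 37*1 = 37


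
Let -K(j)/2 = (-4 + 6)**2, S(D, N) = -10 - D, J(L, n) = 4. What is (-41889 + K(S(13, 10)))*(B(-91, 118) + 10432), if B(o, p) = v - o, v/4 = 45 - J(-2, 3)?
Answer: -447753239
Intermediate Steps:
K(j) = -8 (K(j) = -2*(-4 + 6)**2 = -2*2**2 = -2*4 = -8)
v = 164 (v = 4*(45 - 1*4) = 4*(45 - 4) = 4*41 = 164)
B(o, p) = 164 - o
(-41889 + K(S(13, 10)))*(B(-91, 118) + 10432) = (-41889 - 8)*((164 - 1*(-91)) + 10432) = -41897*((164 + 91) + 10432) = -41897*(255 + 10432) = -41897*10687 = -447753239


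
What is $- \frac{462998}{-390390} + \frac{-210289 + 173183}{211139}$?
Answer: $\frac{41635561691}{41213277105} \approx 1.0102$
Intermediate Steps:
$- \frac{462998}{-390390} + \frac{-210289 + 173183}{211139} = \left(-462998\right) \left(- \frac{1}{390390}\right) - \frac{37106}{211139} = \frac{231499}{195195} - \frac{37106}{211139} = \frac{41635561691}{41213277105}$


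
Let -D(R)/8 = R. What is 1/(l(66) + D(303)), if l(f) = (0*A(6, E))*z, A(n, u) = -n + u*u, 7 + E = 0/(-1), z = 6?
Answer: -1/2424 ≈ -0.00041254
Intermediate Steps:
D(R) = -8*R
E = -7 (E = -7 + 0/(-1) = -7 + 0*(-1) = -7 + 0 = -7)
A(n, u) = u² - n (A(n, u) = -n + u² = u² - n)
l(f) = 0 (l(f) = (0*((-7)² - 1*6))*6 = (0*(49 - 6))*6 = (0*43)*6 = 0*6 = 0)
1/(l(66) + D(303)) = 1/(0 - 8*303) = 1/(0 - 2424) = 1/(-2424) = -1/2424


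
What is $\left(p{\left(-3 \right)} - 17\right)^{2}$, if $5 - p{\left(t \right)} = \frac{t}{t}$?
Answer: $169$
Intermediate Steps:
$p{\left(t \right)} = 4$ ($p{\left(t \right)} = 5 - \frac{t}{t} = 5 - 1 = 4$)
$\left(p{\left(-3 \right)} - 17\right)^{2} = \left(4 - 17\right)^{2} = \left(-13\right)^{2} = 169$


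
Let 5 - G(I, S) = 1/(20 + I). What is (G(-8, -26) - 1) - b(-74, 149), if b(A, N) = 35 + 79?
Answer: -1321/12 ≈ -110.08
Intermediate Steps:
b(A, N) = 114
G(I, S) = 5 - 1/(20 + I)
(G(-8, -26) - 1) - b(-74, 149) = ((99 + 5*(-8))/(20 - 8) - 1) - 1*114 = ((99 - 40)/12 - 1) - 114 = ((1/12)*59 - 1) - 114 = (59/12 - 1) - 114 = 47/12 - 114 = -1321/12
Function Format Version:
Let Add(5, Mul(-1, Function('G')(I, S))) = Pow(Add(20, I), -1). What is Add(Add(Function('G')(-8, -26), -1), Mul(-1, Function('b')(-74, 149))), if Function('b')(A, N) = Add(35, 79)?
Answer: Rational(-1321, 12) ≈ -110.08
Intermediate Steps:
Function('b')(A, N) = 114
Function('G')(I, S) = Add(5, Mul(-1, Pow(Add(20, I), -1)))
Add(Add(Function('G')(-8, -26), -1), Mul(-1, Function('b')(-74, 149))) = Add(Add(Mul(Pow(Add(20, -8), -1), Add(99, Mul(5, -8))), -1), Mul(-1, 114)) = Add(Add(Mul(Pow(12, -1), Add(99, -40)), -1), -114) = Add(Add(Mul(Rational(1, 12), 59), -1), -114) = Add(Add(Rational(59, 12), -1), -114) = Add(Rational(47, 12), -114) = Rational(-1321, 12)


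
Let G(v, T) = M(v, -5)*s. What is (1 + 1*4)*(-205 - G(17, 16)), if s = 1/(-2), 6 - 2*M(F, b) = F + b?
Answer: -2065/2 ≈ -1032.5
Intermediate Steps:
M(F, b) = 3 - F/2 - b/2 (M(F, b) = 3 - (F + b)/2 = 3 + (-F/2 - b/2) = 3 - F/2 - b/2)
s = -½ ≈ -0.50000
G(v, T) = -11/4 + v/4 (G(v, T) = (3 - v/2 - ½*(-5))*(-½) = (3 - v/2 + 5/2)*(-½) = (11/2 - v/2)*(-½) = -11/4 + v/4)
(1 + 1*4)*(-205 - G(17, 16)) = (1 + 1*4)*(-205 - (-11/4 + (¼)*17)) = (1 + 4)*(-205 - (-11/4 + 17/4)) = 5*(-205 - 1*3/2) = 5*(-205 - 3/2) = 5*(-413/2) = -2065/2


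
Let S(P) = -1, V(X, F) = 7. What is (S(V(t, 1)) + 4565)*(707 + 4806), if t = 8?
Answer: 25161332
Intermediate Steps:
(S(V(t, 1)) + 4565)*(707 + 4806) = (-1 + 4565)*(707 + 4806) = 4564*5513 = 25161332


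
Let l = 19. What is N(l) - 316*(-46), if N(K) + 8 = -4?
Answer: 14524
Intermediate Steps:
N(K) = -12 (N(K) = -8 - 4 = -12)
N(l) - 316*(-46) = -12 - 316*(-46) = -12 + 14536 = 14524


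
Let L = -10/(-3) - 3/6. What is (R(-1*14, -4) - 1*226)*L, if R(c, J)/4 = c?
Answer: -799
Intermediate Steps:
R(c, J) = 4*c
L = 17/6 (L = -10*(-1/3) - 3*1/6 = 10/3 - 1/2 = 17/6 ≈ 2.8333)
(R(-1*14, -4) - 1*226)*L = (4*(-1*14) - 1*226)*(17/6) = (4*(-14) - 226)*(17/6) = (-56 - 226)*(17/6) = -282*17/6 = -799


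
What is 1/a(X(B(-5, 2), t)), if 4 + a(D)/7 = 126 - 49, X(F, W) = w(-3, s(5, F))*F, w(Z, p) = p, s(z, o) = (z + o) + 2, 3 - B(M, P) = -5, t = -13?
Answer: 1/511 ≈ 0.0019569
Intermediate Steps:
B(M, P) = 8 (B(M, P) = 3 - 1*(-5) = 3 + 5 = 8)
s(z, o) = 2 + o + z (s(z, o) = (o + z) + 2 = 2 + o + z)
X(F, W) = F*(7 + F) (X(F, W) = (2 + F + 5)*F = (7 + F)*F = F*(7 + F))
a(D) = 511 (a(D) = -28 + 7*(126 - 49) = -28 + 7*77 = -28 + 539 = 511)
1/a(X(B(-5, 2), t)) = 1/511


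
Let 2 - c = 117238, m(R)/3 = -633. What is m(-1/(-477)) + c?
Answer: -119135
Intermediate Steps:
m(R) = -1899 (m(R) = 3*(-633) = -1899)
c = -117236 (c = 2 - 1*117238 = 2 - 117238 = -117236)
m(-1/(-477)) + c = -1899 - 117236 = -119135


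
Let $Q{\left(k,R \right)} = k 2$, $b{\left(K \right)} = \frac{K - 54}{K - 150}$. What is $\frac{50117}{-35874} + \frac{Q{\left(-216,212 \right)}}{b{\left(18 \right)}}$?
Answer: $- \frac{56874533}{35874} \approx -1585.4$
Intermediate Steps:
$b{\left(K \right)} = \frac{-54 + K}{-150 + K}$
$Q{\left(k,R \right)} = 2 k$
$\frac{50117}{-35874} + \frac{Q{\left(-216,212 \right)}}{b{\left(18 \right)}} = \frac{50117}{-35874} + \frac{2 \left(-216\right)}{\frac{1}{-150 + 18} \left(-54 + 18\right)} = 50117 \left(- \frac{1}{35874}\right) - \frac{432}{\frac{1}{-132} \left(-36\right)} = - \frac{50117}{35874} - \frac{432}{\left(- \frac{1}{132}\right) \left(-36\right)} = - \frac{50117}{35874} - \frac{432}{\frac{3}{11}} = - \frac{50117}{35874} - 1584 = - \frac{56874533}{35874}$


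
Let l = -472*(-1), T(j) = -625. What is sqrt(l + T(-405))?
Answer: 3*I*sqrt(17) ≈ 12.369*I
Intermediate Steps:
l = 472
sqrt(l + T(-405)) = sqrt(472 - 625) = sqrt(-153) = 3*I*sqrt(17)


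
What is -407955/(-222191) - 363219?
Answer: -80703584874/222191 ≈ -3.6322e+5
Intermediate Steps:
-407955/(-222191) - 363219 = -407955*(-1/222191) - 363219 = 407955/222191 - 363219 = -80703584874/222191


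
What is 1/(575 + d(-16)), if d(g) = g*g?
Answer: 1/831 ≈ 0.0012034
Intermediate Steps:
d(g) = g²
1/(575 + d(-16)) = 1/(575 + (-16)²) = 1/(575 + 256) = 1/831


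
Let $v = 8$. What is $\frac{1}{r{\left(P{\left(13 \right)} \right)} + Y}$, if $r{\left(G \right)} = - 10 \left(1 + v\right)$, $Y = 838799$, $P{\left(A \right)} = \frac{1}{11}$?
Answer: $\frac{1}{838709} \approx 1.1923 \cdot 10^{-6}$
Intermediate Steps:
$P{\left(A \right)} = \frac{1}{11}$
$r{\left(G \right)} = -90$ ($r{\left(G \right)} = - 10 \left(1 + 8\right) = \left(-10\right) 9 = -90$)
$\frac{1}{r{\left(P{\left(13 \right)} \right)} + Y} = \frac{1}{-90 + 838799} = \frac{1}{838709}$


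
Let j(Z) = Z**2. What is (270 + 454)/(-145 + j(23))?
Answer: 181/96 ≈ 1.8854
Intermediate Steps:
(270 + 454)/(-145 + j(23)) = (270 + 454)/(-145 + 23**2) = 724/(-145 + 529) = 724/384 = 724*(1/384) = 181/96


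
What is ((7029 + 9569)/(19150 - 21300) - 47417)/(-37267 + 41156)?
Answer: -1185618/97225 ≈ -12.195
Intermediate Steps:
((7029 + 9569)/(19150 - 21300) - 47417)/(-37267 + 41156) = (16598/(-2150) - 47417)/3889 = (16598*(-1/2150) - 47417)*(1/3889) = (-193/25 - 47417)*(1/3889) = -1185618/25*1/3889 = -1185618/97225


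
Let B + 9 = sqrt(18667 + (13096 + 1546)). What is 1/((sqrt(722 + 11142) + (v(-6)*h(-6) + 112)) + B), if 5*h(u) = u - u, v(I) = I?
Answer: 1/(103 + 2*sqrt(2966) + 3*sqrt(3701)) ≈ 0.0025353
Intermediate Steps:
h(u) = 0 (h(u) = (u - u)/5 = (1/5)*0 = 0)
B = -9 + 3*sqrt(3701) (B = -9 + sqrt(18667 + (13096 + 1546)) = -9 + sqrt(18667 + 14642) = -9 + sqrt(33309) = -9 + 3*sqrt(3701) ≈ 173.51)
1/((sqrt(722 + 11142) + (v(-6)*h(-6) + 112)) + B) = 1/((sqrt(722 + 11142) + (-6*0 + 112)) + (-9 + 3*sqrt(3701))) = 1/((sqrt(11864) + (0 + 112)) + (-9 + 3*sqrt(3701))) = 1/((2*sqrt(2966) + 112) + (-9 + 3*sqrt(3701))) = 1/((112 + 2*sqrt(2966)) + (-9 + 3*sqrt(3701))) = 1/(103 + 2*sqrt(2966) + 3*sqrt(3701))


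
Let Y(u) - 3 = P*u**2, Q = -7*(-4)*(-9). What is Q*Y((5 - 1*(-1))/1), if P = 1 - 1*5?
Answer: 35532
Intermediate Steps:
P = -4 (P = 1 - 5 = -4)
Q = -252 (Q = 28*(-9) = -252)
Y(u) = 3 - 4*u**2
Q*Y((5 - 1*(-1))/1) = -252*(3 - 4*(5 - 1*(-1))**2) = -252*(3 - 4*(5 + 1)**2) = -252*(3 - 4*(6*1)**2) = -252*(3 - 4*6**2) = -252*(3 - 4*36) = -252*(3 - 144) = -252*(-141) = 35532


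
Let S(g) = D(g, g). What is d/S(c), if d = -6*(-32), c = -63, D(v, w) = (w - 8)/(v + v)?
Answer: 24192/71 ≈ 340.73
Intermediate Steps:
D(v, w) = (-8 + w)/(2*v) (D(v, w) = (-8 + w)/((2*v)) = (-8 + w)*(1/(2*v)) = (-8 + w)/(2*v))
d = 192
S(g) = (-8 + g)/(2*g)
d/S(c) = 192/(((1/2)*(-8 - 63)/(-63))) = 192/(((1/2)*(-1/63)*(-71))) = 192/(71/126) = 192*(126/71) = 24192/71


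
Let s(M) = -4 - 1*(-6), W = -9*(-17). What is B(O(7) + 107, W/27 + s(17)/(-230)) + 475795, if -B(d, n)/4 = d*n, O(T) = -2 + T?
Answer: 163274779/345 ≈ 4.7326e+5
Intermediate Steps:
W = 153
s(M) = 2 (s(M) = -4 + 6 = 2)
B(d, n) = -4*d*n
B(O(7) + 107, W/27 + s(17)/(-230)) + 475795 = -4*((-2 + 7) + 107)*(153/27 + 2/(-230)) + 475795 = -4*(5 + 107)*(153*(1/27) + 2*(-1/230)) + 475795 = -4*112*(17/3 - 1/115) + 475795 = -4*112*1952/345 + 475795 = -874496/345 + 475795 = 163274779/345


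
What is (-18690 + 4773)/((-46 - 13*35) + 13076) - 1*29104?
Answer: -365996717/12575 ≈ -29105.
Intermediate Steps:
(-18690 + 4773)/((-46 - 13*35) + 13076) - 1*29104 = -13917/((-46 - 455) + 13076) - 29104 = -13917/(-501 + 13076) - 29104 = -13917/12575 - 29104 = -365996717/12575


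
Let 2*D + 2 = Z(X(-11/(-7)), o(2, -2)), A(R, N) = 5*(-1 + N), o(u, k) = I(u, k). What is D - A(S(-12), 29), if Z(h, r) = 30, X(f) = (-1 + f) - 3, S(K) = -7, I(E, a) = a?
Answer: -126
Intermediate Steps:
X(f) = -4 + f
o(u, k) = k
A(R, N) = -5 + 5*N
D = 14 (D = -1 + (½)*30 = -1 + 15 = 14)
D - A(S(-12), 29) = 14 - (-5 + 5*29) = 14 - (-5 + 145) = 14 - 1*140 = 14 - 140 = -126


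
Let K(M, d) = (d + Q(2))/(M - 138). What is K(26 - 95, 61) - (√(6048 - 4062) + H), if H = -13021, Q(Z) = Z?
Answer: 299476/23 - √1986 ≈ 12976.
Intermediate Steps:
K(M, d) = (2 + d)/(-138 + M) (K(M, d) = (d + 2)/(M - 138) = (2 + d)/(-138 + M))
K(26 - 95, 61) - (√(6048 - 4062) + H) = (2 + 61)/(-138 + (26 - 95)) - (√(6048 - 4062) - 13021) = 63/(-138 - 69) - (√1986 - 13021) = 63/(-207) - (-13021 + √1986) = -1/207*63 + (13021 - √1986) = -7/23 + (13021 - √1986) = 299476/23 - √1986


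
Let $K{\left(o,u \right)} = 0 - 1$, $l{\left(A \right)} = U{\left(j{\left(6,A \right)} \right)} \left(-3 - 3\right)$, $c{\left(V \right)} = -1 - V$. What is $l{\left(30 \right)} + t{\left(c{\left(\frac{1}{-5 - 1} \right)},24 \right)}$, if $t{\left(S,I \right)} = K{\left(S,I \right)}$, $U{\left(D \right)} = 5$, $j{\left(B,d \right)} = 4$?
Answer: $-31$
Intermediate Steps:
$l{\left(A \right)} = -30$ ($l{\left(A \right)} = 5 \left(-3 - 3\right) = 5 \left(-6\right) = -30$)
$K{\left(o,u \right)} = -1$ ($K{\left(o,u \right)} = 0 - 1 = -1$)
$t{\left(S,I \right)} = -1$
$l{\left(30 \right)} + t{\left(c{\left(\frac{1}{-5 - 1} \right)},24 \right)} = -30 - 1 = -31$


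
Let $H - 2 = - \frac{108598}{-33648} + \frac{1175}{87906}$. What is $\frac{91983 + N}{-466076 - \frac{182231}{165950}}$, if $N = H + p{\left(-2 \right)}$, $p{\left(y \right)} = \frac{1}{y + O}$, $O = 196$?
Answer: $- \frac{182493693637621781375}{924641297751201387084} \approx -0.19737$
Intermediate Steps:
$p{\left(y \right)} = \frac{1}{196 + y}$ ($p{\left(y \right)} = \frac{1}{y + 196} = \frac{1}{196 + y}$)
$H = \frac{1291806197}{246488424}$ ($H = 2 + \left(- \frac{108598}{-33648} + \frac{1175}{87906}\right) = 2 + \left(\left(-108598\right) \left(- \frac{1}{33648}\right) + 1175 \cdot \frac{1}{87906}\right) = 2 + \left(\frac{54299}{16824} + \frac{1175}{87906}\right) = 2 + \frac{798829349}{246488424} = \frac{1291806197}{246488424} \approx 5.2408$)
$N = \frac{125428445321}{23909377128}$ ($N = \frac{1291806197}{246488424} + \frac{1}{196 - 2} = \frac{1291806197}{246488424} + \frac{1}{194} = \frac{125428445321}{23909377128} \approx 5.246$)
$\frac{91983 + N}{-466076 - \frac{182231}{165950}} = \frac{91983 + \frac{125428445321}{23909377128}}{-466076 - \frac{182231}{165950}} = \frac{2199381664810145}{23909377128 \left(-466076 - \frac{182231}{165950}\right)} = \frac{2199381664810145}{23909377128 \left(- \frac{77345494431}{165950}\right)} = \frac{2199381664810145}{23909377128} \left(- \frac{165950}{77345494431}\right) = - \frac{182493693637621781375}{924641297751201387084}$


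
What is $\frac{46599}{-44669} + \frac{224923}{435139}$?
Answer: $- \frac{10229956774}{19437223991} \approx -0.52631$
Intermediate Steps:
$\frac{46599}{-44669} + \frac{224923}{435139} = 46599 \left(- \frac{1}{44669}\right) + 224923 \cdot \frac{1}{435139} = - \frac{46599}{44669} + \frac{224923}{435139} = - \frac{10229956774}{19437223991}$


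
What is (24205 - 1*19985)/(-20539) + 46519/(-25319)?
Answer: -1062299921/520026941 ≈ -2.0428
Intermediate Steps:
(24205 - 1*19985)/(-20539) + 46519/(-25319) = (24205 - 19985)*(-1/20539) + 46519*(-1/25319) = 4220*(-1/20539) - 46519/25319 = -4220/20539 - 46519/25319 = -1062299921/520026941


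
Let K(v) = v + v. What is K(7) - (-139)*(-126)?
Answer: -17500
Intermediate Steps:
K(v) = 2*v
K(7) - (-139)*(-126) = 2*7 - (-139)*(-126) = 14 - 139*126 = 14 - 17514 = -17500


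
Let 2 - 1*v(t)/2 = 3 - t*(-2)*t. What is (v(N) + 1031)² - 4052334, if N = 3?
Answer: -3066285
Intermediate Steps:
v(t) = -2 - 4*t² (v(t) = 4 - 2*(3 - t*(-2)*t) = 4 - 2*(3 - (-2*t)*t) = 4 - 2*(3 - (-2)*t²) = 4 - 2*(3 + 2*t²) = 4 + (-6 - 4*t²) = -2 - 4*t²)
(v(N) + 1031)² - 4052334 = ((-2 - 4*3²) + 1031)² - 4052334 = ((-2 - 4*9) + 1031)² - 4052334 = ((-2 - 36) + 1031)² - 4052334 = (-38 + 1031)² - 4052334 = 993² - 4052334 = 986049 - 4052334 = -3066285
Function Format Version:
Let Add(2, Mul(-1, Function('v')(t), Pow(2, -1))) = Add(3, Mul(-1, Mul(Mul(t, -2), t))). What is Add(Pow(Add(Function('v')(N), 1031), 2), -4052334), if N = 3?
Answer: -3066285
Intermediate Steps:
Function('v')(t) = Add(-2, Mul(-4, Pow(t, 2))) (Function('v')(t) = Add(4, Mul(-2, Add(3, Mul(-1, Mul(Mul(t, -2), t))))) = Add(4, Mul(-2, Add(3, Mul(-1, Mul(Mul(-2, t), t))))) = Add(4, Mul(-2, Add(3, Mul(-1, Mul(-2, Pow(t, 2)))))) = Add(4, Mul(-2, Add(3, Mul(2, Pow(t, 2))))) = Add(4, Add(-6, Mul(-4, Pow(t, 2)))) = Add(-2, Mul(-4, Pow(t, 2))))
Add(Pow(Add(Function('v')(N), 1031), 2), -4052334) = Add(Pow(Add(Add(-2, Mul(-4, Pow(3, 2))), 1031), 2), -4052334) = Add(Pow(Add(Add(-2, Mul(-4, 9)), 1031), 2), -4052334) = Add(Pow(Add(Add(-2, -36), 1031), 2), -4052334) = Add(Pow(Add(-38, 1031), 2), -4052334) = Add(Pow(993, 2), -4052334) = Add(986049, -4052334) = -3066285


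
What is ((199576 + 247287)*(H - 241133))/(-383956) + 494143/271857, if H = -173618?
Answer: 50385316858621549/104381126292 ≈ 4.8271e+5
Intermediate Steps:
((199576 + 247287)*(H - 241133))/(-383956) + 494143/271857 = ((199576 + 247287)*(-173618 - 241133))/(-383956) + 494143/271857 = (446863*(-414751))*(-1/383956) + 494143*(1/271857) = -185336876113*(-1/383956) + 494143/271857 = 185336876113/383956 + 494143/271857 = 50385316858621549/104381126292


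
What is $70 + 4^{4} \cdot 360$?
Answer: $92230$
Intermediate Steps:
$70 + 4^{4} \cdot 360 = 70 + 256 \cdot 360 = 70 + 92160 = 92230$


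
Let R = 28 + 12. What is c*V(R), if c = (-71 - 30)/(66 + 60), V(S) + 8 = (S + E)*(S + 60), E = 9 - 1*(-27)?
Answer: -383396/63 ≈ -6085.6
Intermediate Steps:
E = 36 (E = 9 + 27 = 36)
R = 40
V(S) = -8 + (36 + S)*(60 + S) (V(S) = -8 + (S + 36)*(S + 60) = -8 + (36 + S)*(60 + S))
c = -101/126 ≈ -0.80159
c*V(R) = -101*(2152 + 40**2 + 96*40)/126 = -101*(2152 + 1600 + 3840)/126 = -101/126*7592 = -383396/63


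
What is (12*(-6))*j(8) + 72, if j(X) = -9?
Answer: 720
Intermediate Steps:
(12*(-6))*j(8) + 72 = (12*(-6))*(-9) + 72 = -72*(-9) + 72 = 648 + 72 = 720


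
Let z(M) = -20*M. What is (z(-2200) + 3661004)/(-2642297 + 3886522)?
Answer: 3705004/1244225 ≈ 2.9778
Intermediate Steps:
(z(-2200) + 3661004)/(-2642297 + 3886522) = (-20*(-2200) + 3661004)/(-2642297 + 3886522) = (44000 + 3661004)/1244225 = 3705004*(1/1244225) = 3705004/1244225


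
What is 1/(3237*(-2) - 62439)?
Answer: -1/68913 ≈ -1.4511e-5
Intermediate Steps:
1/(3237*(-2) - 62439) = 1/(-6474 - 62439) = 1/(-68913) = -1/68913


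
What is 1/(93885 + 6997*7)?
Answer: 1/142864 ≈ 6.9997e-6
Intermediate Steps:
1/(93885 + 6997*7) = 1/(93885 + 48979) = 1/142864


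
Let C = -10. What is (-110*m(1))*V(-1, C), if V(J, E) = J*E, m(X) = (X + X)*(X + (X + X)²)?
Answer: -11000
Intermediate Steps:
m(X) = 2*X*(X + 4*X²) (m(X) = (2*X)*(X + (2*X)²) = (2*X)*(X + 4*X²) = 2*X*(X + 4*X²))
V(J, E) = E*J
(-110*m(1))*V(-1, C) = (-110*1²*(2 + 8*1))*(-10*(-1)) = -110*(2 + 8)*10 = -110*10*10 = -1100*10 = -11000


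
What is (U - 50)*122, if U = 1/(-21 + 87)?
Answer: -201239/33 ≈ -6098.1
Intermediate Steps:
U = 1/66 ≈ 0.015152
(U - 50)*122 = (1/66 - 50)*122 = -3299/66*122 = -201239/33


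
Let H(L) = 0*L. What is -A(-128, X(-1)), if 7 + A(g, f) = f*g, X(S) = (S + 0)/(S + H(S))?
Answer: 135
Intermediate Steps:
H(L) = 0
X(S) = 1 (X(S) = (S + 0)/(S + 0) = S/S = 1)
A(g, f) = -7 + f*g
-A(-128, X(-1)) = -(-7 + 1*(-128)) = -(-7 - 128) = -1*(-135) = 135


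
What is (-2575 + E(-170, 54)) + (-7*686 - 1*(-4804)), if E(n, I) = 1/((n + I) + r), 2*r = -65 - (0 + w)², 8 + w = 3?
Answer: -414254/161 ≈ -2573.0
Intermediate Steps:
w = -5 (w = -8 + 3 = -5)
r = -45 (r = (-65 - (0 - 5)²)/2 = (-65 - 1*(-5)²)/2 = (-65 - 1*25)/2 = (-65 - 25)/2 = (½)*(-90) = -45)
E(n, I) = 1/(-45 + I + n) (E(n, I) = 1/((n + I) - 45) = 1/((I + n) - 45) = 1/(-45 + I + n))
(-2575 + E(-170, 54)) + (-7*686 - 1*(-4804)) = (-2575 + 1/(-45 + 54 - 170)) + (-7*686 - 1*(-4804)) = (-2575 + 1/(-161)) + (-4802 + 4804) = (-2575 - 1/161) + 2 = -414576/161 + 2 = -414254/161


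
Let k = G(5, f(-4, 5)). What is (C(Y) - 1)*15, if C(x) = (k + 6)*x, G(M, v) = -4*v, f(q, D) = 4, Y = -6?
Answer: 885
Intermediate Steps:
k = -16 (k = -4*4 = -16)
C(x) = -10*x (C(x) = (-16 + 6)*x = -10*x)
(C(Y) - 1)*15 = (-10*(-6) - 1)*15 = (60 - 1)*15 = 59*15 = 885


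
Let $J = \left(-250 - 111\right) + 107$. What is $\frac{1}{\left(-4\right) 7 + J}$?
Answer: $- \frac{1}{282} \approx -0.0035461$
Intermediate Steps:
$J = -254$ ($J = -361 + 107 = -254$)
$\frac{1}{\left(-4\right) 7 + J} = \frac{1}{\left(-4\right) 7 - 254} = \frac{1}{-28 - 254} = \frac{1}{-282} = - \frac{1}{282}$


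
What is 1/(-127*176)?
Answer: -1/22352 ≈ -4.4739e-5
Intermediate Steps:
1/(-127*176) = 1/(-22352) = -1/22352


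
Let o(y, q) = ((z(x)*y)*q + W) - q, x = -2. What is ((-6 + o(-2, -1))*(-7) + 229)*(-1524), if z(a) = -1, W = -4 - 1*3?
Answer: -498348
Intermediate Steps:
W = -7 (W = -4 - 3 = -7)
o(y, q) = -7 - q - q*y (o(y, q) = ((-y)*q - 7) - q = (-q*y - 7) - q = (-7 - q*y) - q = -7 - q - q*y)
((-6 + o(-2, -1))*(-7) + 229)*(-1524) = ((-6 + (-7 - 1*(-1) - 1*(-1)*(-2)))*(-7) + 229)*(-1524) = ((-6 + (-7 + 1 - 2))*(-7) + 229)*(-1524) = ((-6 - 8)*(-7) + 229)*(-1524) = (-14*(-7) + 229)*(-1524) = (98 + 229)*(-1524) = 327*(-1524) = -498348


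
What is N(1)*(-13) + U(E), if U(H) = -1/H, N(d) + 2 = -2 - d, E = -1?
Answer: 66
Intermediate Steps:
N(d) = -4 - d (N(d) = -2 + (-2 - d) = -4 - d)
N(1)*(-13) + U(E) = (-4 - 1*1)*(-13) - 1/(-1) = (-4 - 1)*(-13) - 1*(-1) = -5*(-13) + 1 = 65 + 1 = 66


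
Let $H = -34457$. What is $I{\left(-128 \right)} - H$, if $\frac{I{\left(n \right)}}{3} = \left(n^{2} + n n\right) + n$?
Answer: $132377$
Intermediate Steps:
$I{\left(n \right)} = 3 n + 6 n^{2}$ ($I{\left(n \right)} = 3 \left(\left(n^{2} + n n\right) + n\right) = 3 \left(\left(n^{2} + n^{2}\right) + n\right) = 3 \left(2 n^{2} + n\right) = 3 \left(n + 2 n^{2}\right) = 3 n + 6 n^{2}$)
$I{\left(-128 \right)} - H = 3 \left(-128\right) \left(1 + 2 \left(-128\right)\right) - -34457 = 3 \left(-128\right) \left(1 - 256\right) + 34457 = 3 \left(-128\right) \left(-255\right) + 34457 = 97920 + 34457 = 132377$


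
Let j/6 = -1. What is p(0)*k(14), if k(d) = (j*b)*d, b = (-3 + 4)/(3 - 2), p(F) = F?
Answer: 0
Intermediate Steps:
j = -6 (j = 6*(-1) = -6)
b = 1 (b = 1/1 = 1*1 = 1)
k(d) = -6*d (k(d) = (-6*1)*d = -6*d)
p(0)*k(14) = 0*(-6*14) = 0*(-84) = 0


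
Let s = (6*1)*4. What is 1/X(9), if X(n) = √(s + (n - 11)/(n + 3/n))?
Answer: √518/111 ≈ 0.20504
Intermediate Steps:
s = 24 (s = 6*4 = 24)
X(n) = √(24 + (-11 + n)/(n + 3/n)) (X(n) = √(24 + (n - 11)/(n + 3/n)) = √(24 + (-11 + n)/(n + 3/n)))
1/X(9) = 1/(√((72 - 11*9 + 25*9²)/(3 + 9²))) = 1/(√((72 - 99 + 25*81)/(3 + 81))) = 1/(√((72 - 99 + 2025)/84)) = 1/(√((1/84)*1998)) = 1/(√(333/14)) = 1/(3*√518/14) = √518/111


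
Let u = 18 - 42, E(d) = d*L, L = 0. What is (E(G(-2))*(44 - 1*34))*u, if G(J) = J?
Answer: 0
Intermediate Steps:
E(d) = 0 (E(d) = d*0 = 0)
u = -24
(E(G(-2))*(44 - 1*34))*u = (0*(44 - 1*34))*(-24) = (0*(44 - 34))*(-24) = (0*10)*(-24) = 0*(-24) = 0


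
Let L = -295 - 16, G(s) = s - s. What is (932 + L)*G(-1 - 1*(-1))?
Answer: 0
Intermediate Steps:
G(s) = 0
L = -311
(932 + L)*G(-1 - 1*(-1)) = (932 - 311)*0 = 621*0 = 0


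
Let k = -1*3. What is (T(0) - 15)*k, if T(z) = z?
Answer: 45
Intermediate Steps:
k = -3
(T(0) - 15)*k = (0 - 15)*(-3) = -15*(-3) = 45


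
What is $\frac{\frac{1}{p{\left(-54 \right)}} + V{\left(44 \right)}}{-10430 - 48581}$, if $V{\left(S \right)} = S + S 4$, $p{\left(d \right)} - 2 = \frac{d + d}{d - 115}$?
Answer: $- \frac{98289}{26318906} \approx -0.0037345$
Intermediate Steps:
$p{\left(d \right)} = 2 + \frac{2 d}{-115 + d}$ ($p{\left(d \right)} = 2 + \frac{d + d}{d - 115} = 2 + \frac{2 d}{-115 + d}$)
$V{\left(S \right)} = 5 S$ ($V{\left(S \right)} = S + 4 S = 5 S$)
$\frac{\frac{1}{p{\left(-54 \right)}} + V{\left(44 \right)}}{-10430 - 48581} = \frac{\frac{1}{2 \frac{1}{-115 - 54} \left(-115 + 2 \left(-54\right)\right)} + 5 \cdot 44}{-10430 - 48581} = \frac{\frac{1}{2 \frac{1}{-169} \left(-115 - 108\right)} + 220}{-59011} = \left(\frac{1}{2 \left(- \frac{1}{169}\right) \left(-223\right)} + 220\right) \left(- \frac{1}{59011}\right) = \left(\frac{1}{\frac{446}{169}} + 220\right) \left(- \frac{1}{59011}\right) = \left(\frac{169}{446} + 220\right) \left(- \frac{1}{59011}\right) = \frac{98289}{446} \left(- \frac{1}{59011}\right) = - \frac{98289}{26318906}$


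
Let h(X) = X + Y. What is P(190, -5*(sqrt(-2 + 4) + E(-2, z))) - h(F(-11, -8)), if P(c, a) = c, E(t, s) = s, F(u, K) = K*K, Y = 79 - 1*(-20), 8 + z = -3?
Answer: 27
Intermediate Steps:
z = -11 (z = -8 - 3 = -11)
Y = 99 (Y = 79 + 20 = 99)
F(u, K) = K**2
h(X) = 99 + X (h(X) = X + 99 = 99 + X)
P(190, -5*(sqrt(-2 + 4) + E(-2, z))) - h(F(-11, -8)) = 190 - (99 + (-8)**2) = 190 - (99 + 64) = 190 - 1*163 = 190 - 163 = 27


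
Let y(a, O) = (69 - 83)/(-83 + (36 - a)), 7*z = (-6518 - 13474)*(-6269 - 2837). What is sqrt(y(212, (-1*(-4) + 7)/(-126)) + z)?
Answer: sqrt(35603221658)/37 ≈ 5099.7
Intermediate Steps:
z = 26006736 (z = ((-6518 - 13474)*(-6269 - 2837))/7 = (-19992*(-9106))/7 = (1/7)*182047152 = 26006736)
y(a, O) = -14/(-47 - a)
sqrt(y(212, (-1*(-4) + 7)/(-126)) + z) = sqrt(14/(47 + 212) + 26006736) = sqrt(14/259 + 26006736) = sqrt(14*(1/259) + 26006736) = sqrt(2/37 + 26006736) = sqrt(962249234/37) = sqrt(35603221658)/37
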